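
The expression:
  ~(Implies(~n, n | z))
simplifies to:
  ~n & ~z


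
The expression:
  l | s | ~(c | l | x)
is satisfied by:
  {l: True, s: True, c: False, x: False}
  {x: True, l: True, s: True, c: False}
  {l: True, s: True, c: True, x: False}
  {x: True, l: True, s: True, c: True}
  {l: True, c: False, s: False, x: False}
  {l: True, x: True, c: False, s: False}
  {l: True, c: True, s: False, x: False}
  {l: True, x: True, c: True, s: False}
  {s: True, x: False, c: False, l: False}
  {x: True, s: True, c: False, l: False}
  {s: True, c: True, x: False, l: False}
  {x: True, s: True, c: True, l: False}
  {x: False, c: False, s: False, l: False}


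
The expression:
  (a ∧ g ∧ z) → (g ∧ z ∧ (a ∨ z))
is always true.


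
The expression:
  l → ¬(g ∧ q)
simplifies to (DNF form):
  ¬g ∨ ¬l ∨ ¬q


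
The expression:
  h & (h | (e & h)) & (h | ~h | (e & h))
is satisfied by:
  {h: True}


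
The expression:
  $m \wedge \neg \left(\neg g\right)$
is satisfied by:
  {m: True, g: True}


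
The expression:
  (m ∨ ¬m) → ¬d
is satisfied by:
  {d: False}


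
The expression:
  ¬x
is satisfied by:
  {x: False}


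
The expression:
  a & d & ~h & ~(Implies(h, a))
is never true.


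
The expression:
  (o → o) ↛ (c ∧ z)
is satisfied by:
  {c: False, z: False}
  {z: True, c: False}
  {c: True, z: False}


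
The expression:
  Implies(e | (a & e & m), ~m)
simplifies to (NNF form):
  ~e | ~m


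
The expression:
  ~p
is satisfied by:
  {p: False}


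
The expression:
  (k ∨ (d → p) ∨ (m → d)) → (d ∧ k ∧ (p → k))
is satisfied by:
  {d: True, k: True}


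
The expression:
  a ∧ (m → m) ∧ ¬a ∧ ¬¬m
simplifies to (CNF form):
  False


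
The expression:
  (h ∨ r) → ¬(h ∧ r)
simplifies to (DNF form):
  ¬h ∨ ¬r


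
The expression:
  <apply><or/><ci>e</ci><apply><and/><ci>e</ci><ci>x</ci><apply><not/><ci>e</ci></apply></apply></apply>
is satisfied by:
  {e: True}


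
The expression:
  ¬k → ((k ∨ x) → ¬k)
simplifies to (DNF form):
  True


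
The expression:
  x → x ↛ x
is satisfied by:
  {x: False}


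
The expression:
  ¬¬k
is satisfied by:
  {k: True}


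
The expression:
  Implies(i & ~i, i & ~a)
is always true.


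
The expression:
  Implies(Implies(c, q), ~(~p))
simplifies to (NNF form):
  p | (c & ~q)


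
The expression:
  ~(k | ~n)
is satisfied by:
  {n: True, k: False}


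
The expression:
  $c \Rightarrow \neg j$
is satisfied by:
  {c: False, j: False}
  {j: True, c: False}
  {c: True, j: False}


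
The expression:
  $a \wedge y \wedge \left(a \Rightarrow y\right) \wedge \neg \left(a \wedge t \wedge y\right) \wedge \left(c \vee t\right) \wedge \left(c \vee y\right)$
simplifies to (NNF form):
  $a \wedge c \wedge y \wedge \neg t$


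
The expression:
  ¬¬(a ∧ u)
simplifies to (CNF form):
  a ∧ u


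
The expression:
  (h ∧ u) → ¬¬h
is always true.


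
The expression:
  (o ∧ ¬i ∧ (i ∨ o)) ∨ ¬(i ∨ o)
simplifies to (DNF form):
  ¬i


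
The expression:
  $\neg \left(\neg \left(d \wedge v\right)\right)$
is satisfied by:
  {d: True, v: True}


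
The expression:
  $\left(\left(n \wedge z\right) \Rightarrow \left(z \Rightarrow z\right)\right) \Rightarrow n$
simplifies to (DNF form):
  $n$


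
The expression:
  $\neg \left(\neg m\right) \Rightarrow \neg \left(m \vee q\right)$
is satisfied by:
  {m: False}


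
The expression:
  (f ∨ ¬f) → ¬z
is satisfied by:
  {z: False}


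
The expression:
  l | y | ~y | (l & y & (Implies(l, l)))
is always true.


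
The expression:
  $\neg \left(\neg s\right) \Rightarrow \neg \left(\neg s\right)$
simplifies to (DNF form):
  $\text{True}$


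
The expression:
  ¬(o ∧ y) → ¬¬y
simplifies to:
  y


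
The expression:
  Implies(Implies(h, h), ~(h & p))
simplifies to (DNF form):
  ~h | ~p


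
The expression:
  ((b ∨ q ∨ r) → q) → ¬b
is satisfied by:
  {q: False, b: False}
  {b: True, q: False}
  {q: True, b: False}


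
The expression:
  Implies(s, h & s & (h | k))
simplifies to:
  h | ~s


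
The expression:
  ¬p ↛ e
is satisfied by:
  {e: True, p: False}
  {p: False, e: False}
  {p: True, e: True}


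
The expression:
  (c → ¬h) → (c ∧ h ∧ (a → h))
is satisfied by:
  {h: True, c: True}


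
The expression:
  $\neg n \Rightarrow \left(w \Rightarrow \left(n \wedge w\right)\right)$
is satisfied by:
  {n: True, w: False}
  {w: False, n: False}
  {w: True, n: True}


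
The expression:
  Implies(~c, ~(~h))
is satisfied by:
  {c: True, h: True}
  {c: True, h: False}
  {h: True, c: False}


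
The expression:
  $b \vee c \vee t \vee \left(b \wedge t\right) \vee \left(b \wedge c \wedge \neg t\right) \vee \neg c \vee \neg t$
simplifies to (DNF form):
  $\text{True}$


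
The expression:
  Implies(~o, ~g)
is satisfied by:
  {o: True, g: False}
  {g: False, o: False}
  {g: True, o: True}


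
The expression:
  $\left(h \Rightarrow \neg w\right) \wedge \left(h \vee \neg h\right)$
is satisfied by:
  {w: False, h: False}
  {h: True, w: False}
  {w: True, h: False}


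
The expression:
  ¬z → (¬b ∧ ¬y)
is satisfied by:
  {z: True, b: False, y: False}
  {y: True, z: True, b: False}
  {z: True, b: True, y: False}
  {y: True, z: True, b: True}
  {y: False, b: False, z: False}


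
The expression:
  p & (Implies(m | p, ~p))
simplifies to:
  False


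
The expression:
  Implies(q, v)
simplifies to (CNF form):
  v | ~q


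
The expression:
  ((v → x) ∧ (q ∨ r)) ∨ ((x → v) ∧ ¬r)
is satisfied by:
  {q: True, v: False, r: False, x: False}
  {x: False, v: False, q: False, r: False}
  {x: True, q: True, v: False, r: False}
  {q: True, v: True, x: False, r: False}
  {v: True, x: False, q: False, r: False}
  {x: True, v: True, q: True, r: False}
  {x: True, v: True, q: False, r: False}
  {r: True, q: True, x: False, v: False}
  {r: True, x: False, v: False, q: False}
  {r: True, q: True, x: True, v: False}
  {r: True, x: True, v: False, q: False}
  {r: True, q: True, x: True, v: True}
  {r: True, x: True, v: True, q: False}


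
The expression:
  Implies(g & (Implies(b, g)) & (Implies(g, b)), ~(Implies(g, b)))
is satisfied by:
  {g: False, b: False}
  {b: True, g: False}
  {g: True, b: False}


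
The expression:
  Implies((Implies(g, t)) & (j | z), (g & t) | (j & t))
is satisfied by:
  {g: True, t: True, j: False, z: False}
  {g: True, t: False, j: False, z: False}
  {g: True, z: True, t: True, j: False}
  {g: True, z: True, t: False, j: False}
  {g: True, j: True, t: True, z: False}
  {g: True, j: True, t: False, z: False}
  {g: True, j: True, z: True, t: True}
  {g: True, j: True, z: True, t: False}
  {t: True, g: False, j: False, z: False}
  {g: False, t: False, j: False, z: False}
  {j: True, t: True, g: False, z: False}
  {z: True, j: True, t: True, g: False}


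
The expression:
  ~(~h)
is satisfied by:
  {h: True}


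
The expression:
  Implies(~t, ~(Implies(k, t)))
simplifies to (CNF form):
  k | t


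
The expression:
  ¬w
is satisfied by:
  {w: False}


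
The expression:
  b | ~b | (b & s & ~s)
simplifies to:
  True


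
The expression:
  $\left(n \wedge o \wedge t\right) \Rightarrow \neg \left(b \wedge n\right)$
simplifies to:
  $\neg b \vee \neg n \vee \neg o \vee \neg t$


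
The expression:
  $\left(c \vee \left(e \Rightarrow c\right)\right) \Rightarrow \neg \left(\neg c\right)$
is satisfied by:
  {c: True, e: True}
  {c: True, e: False}
  {e: True, c: False}


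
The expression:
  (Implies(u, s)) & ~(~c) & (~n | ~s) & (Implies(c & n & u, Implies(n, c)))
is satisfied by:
  {c: True, n: False, u: False, s: False}
  {c: True, s: True, n: False, u: False}
  {c: True, s: True, u: True, n: False}
  {c: True, n: True, u: False, s: False}


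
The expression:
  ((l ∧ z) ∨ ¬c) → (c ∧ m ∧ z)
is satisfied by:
  {c: True, m: True, l: False, z: False}
  {c: True, l: False, m: False, z: False}
  {c: True, z: True, m: True, l: False}
  {c: True, z: True, l: False, m: False}
  {c: True, m: True, l: True, z: False}
  {c: True, l: True, m: False, z: False}
  {c: True, z: True, l: True, m: True}


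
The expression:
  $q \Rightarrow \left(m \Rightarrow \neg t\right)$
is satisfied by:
  {m: False, q: False, t: False}
  {t: True, m: False, q: False}
  {q: True, m: False, t: False}
  {t: True, q: True, m: False}
  {m: True, t: False, q: False}
  {t: True, m: True, q: False}
  {q: True, m: True, t: False}


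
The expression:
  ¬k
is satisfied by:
  {k: False}


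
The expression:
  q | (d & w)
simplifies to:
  q | (d & w)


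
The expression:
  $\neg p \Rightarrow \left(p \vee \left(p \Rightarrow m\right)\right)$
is always true.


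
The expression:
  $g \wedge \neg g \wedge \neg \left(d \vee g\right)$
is never true.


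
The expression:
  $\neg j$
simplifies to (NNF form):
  $\neg j$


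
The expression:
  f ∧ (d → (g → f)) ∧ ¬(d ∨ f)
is never true.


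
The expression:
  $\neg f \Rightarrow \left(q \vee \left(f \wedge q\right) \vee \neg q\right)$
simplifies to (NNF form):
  $\text{True}$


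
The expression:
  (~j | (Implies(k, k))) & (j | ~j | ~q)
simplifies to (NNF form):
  True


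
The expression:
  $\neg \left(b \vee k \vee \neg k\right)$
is never true.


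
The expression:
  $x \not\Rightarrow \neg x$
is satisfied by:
  {x: True}


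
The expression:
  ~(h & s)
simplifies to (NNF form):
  ~h | ~s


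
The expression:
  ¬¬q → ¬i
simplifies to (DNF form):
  ¬i ∨ ¬q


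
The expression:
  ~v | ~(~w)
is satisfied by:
  {w: True, v: False}
  {v: False, w: False}
  {v: True, w: True}


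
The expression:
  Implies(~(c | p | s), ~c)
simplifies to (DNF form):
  True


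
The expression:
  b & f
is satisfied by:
  {b: True, f: True}


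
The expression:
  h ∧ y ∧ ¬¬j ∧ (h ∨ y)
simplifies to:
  h ∧ j ∧ y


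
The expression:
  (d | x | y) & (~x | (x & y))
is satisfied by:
  {y: True, d: True, x: False}
  {y: True, d: False, x: False}
  {y: True, x: True, d: True}
  {y: True, x: True, d: False}
  {d: True, x: False, y: False}


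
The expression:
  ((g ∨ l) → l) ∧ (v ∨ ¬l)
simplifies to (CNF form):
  (l ∨ ¬g) ∧ (l ∨ ¬l) ∧ (v ∨ ¬g) ∧ (v ∨ ¬l)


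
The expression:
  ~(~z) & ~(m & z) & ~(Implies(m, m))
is never true.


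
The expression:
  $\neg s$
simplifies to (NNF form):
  $\neg s$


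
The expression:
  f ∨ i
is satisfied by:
  {i: True, f: True}
  {i: True, f: False}
  {f: True, i: False}


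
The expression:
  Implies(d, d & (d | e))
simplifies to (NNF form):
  True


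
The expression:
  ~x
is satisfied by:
  {x: False}


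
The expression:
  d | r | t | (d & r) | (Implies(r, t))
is always true.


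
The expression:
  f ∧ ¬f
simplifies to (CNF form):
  False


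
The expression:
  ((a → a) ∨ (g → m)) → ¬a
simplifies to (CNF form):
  ¬a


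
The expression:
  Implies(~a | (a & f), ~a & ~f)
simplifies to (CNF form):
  ~f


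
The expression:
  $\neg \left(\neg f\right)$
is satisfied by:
  {f: True}


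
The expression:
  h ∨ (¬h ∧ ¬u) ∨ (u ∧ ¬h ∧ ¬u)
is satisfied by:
  {h: True, u: False}
  {u: False, h: False}
  {u: True, h: True}


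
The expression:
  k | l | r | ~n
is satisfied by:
  {r: True, k: True, l: True, n: False}
  {r: True, k: True, l: False, n: False}
  {r: True, l: True, k: False, n: False}
  {r: True, l: False, k: False, n: False}
  {k: True, l: True, r: False, n: False}
  {k: True, r: False, l: False, n: False}
  {k: False, l: True, r: False, n: False}
  {k: False, r: False, l: False, n: False}
  {r: True, n: True, k: True, l: True}
  {r: True, n: True, k: True, l: False}
  {r: True, n: True, l: True, k: False}
  {r: True, n: True, l: False, k: False}
  {n: True, k: True, l: True, r: False}
  {n: True, k: True, l: False, r: False}
  {n: True, l: True, k: False, r: False}


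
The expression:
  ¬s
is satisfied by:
  {s: False}


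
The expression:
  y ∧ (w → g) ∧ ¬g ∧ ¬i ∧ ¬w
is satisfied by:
  {y: True, g: False, i: False, w: False}


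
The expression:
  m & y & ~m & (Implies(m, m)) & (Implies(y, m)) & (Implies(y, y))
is never true.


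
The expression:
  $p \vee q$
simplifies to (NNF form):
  $p \vee q$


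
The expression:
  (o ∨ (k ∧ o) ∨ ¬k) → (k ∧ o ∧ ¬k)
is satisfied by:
  {k: True, o: False}


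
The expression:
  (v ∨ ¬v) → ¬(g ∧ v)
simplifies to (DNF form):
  ¬g ∨ ¬v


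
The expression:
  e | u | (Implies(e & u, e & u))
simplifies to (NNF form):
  True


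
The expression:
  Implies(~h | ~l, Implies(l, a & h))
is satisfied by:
  {h: True, l: False}
  {l: False, h: False}
  {l: True, h: True}


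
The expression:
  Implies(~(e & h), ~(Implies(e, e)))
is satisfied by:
  {h: True, e: True}


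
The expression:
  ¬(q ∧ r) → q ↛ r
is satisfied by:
  {q: True}


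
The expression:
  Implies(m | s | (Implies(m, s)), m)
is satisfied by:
  {m: True}


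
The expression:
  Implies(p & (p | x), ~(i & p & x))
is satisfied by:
  {p: False, x: False, i: False}
  {i: True, p: False, x: False}
  {x: True, p: False, i: False}
  {i: True, x: True, p: False}
  {p: True, i: False, x: False}
  {i: True, p: True, x: False}
  {x: True, p: True, i: False}


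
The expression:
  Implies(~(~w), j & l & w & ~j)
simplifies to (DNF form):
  ~w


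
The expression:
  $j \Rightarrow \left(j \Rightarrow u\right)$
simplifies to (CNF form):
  $u \vee \neg j$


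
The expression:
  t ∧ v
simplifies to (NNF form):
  t ∧ v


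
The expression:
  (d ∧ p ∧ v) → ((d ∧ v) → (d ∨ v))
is always true.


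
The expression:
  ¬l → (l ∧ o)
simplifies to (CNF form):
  l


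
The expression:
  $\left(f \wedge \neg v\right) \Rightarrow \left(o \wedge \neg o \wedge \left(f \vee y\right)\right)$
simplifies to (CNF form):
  $v \vee \neg f$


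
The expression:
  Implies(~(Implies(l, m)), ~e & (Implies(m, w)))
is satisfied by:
  {m: True, l: False, e: False}
  {l: False, e: False, m: False}
  {m: True, e: True, l: False}
  {e: True, l: False, m: False}
  {m: True, l: True, e: False}
  {l: True, m: False, e: False}
  {m: True, e: True, l: True}


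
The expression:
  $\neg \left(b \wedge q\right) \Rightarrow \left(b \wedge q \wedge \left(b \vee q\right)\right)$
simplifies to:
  $b \wedge q$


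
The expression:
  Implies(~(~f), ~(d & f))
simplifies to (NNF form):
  ~d | ~f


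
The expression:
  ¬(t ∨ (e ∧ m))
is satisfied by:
  {t: False, m: False, e: False}
  {e: True, t: False, m: False}
  {m: True, t: False, e: False}


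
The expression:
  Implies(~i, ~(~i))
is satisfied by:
  {i: True}


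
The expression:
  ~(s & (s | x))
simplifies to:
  ~s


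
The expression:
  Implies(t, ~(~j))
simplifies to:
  j | ~t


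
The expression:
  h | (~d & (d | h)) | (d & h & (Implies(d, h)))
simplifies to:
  h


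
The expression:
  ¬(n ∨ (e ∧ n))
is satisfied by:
  {n: False}


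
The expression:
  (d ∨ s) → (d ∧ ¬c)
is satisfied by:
  {c: False, s: False, d: False}
  {d: True, c: False, s: False}
  {d: True, s: True, c: False}
  {c: True, d: False, s: False}


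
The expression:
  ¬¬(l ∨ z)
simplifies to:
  l ∨ z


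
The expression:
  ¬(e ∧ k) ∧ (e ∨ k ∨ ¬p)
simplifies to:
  (e ∧ ¬k) ∨ (k ∧ ¬e) ∨ (¬e ∧ ¬p)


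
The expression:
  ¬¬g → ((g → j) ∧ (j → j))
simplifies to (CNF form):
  j ∨ ¬g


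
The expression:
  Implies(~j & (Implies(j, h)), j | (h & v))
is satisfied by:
  {h: True, j: True, v: True}
  {h: True, j: True, v: False}
  {j: True, v: True, h: False}
  {j: True, v: False, h: False}
  {h: True, v: True, j: False}


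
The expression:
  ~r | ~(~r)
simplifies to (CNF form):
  True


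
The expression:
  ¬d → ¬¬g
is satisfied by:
  {d: True, g: True}
  {d: True, g: False}
  {g: True, d: False}


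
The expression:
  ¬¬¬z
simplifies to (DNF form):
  ¬z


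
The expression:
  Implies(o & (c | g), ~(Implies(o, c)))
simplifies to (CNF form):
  ~c | ~o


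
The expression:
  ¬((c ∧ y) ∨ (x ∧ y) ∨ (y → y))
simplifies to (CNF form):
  False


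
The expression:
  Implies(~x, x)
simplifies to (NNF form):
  x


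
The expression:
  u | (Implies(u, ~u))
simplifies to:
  True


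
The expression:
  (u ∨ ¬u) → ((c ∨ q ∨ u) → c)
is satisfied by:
  {c: True, u: False, q: False}
  {c: True, q: True, u: False}
  {c: True, u: True, q: False}
  {c: True, q: True, u: True}
  {q: False, u: False, c: False}


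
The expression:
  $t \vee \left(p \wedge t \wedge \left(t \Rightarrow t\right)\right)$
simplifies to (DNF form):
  $t$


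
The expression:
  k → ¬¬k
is always true.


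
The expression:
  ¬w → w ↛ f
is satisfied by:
  {w: True}


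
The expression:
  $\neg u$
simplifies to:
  $\neg u$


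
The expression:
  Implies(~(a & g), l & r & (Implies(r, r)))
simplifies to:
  (a | l) & (a | r) & (g | l) & (g | r)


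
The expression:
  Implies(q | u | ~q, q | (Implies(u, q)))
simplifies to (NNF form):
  q | ~u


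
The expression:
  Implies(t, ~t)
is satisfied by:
  {t: False}


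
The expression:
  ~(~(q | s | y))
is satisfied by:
  {y: True, q: True, s: True}
  {y: True, q: True, s: False}
  {y: True, s: True, q: False}
  {y: True, s: False, q: False}
  {q: True, s: True, y: False}
  {q: True, s: False, y: False}
  {s: True, q: False, y: False}


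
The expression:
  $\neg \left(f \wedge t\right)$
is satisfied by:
  {t: False, f: False}
  {f: True, t: False}
  {t: True, f: False}


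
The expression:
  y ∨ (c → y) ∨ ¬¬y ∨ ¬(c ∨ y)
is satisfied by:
  {y: True, c: False}
  {c: False, y: False}
  {c: True, y: True}


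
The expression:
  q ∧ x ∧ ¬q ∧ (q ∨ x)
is never true.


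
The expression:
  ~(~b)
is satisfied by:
  {b: True}


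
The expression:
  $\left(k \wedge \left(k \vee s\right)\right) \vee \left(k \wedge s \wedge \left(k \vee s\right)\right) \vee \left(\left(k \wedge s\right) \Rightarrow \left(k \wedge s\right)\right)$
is always true.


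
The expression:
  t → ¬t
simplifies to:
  ¬t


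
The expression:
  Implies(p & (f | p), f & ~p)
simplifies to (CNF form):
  ~p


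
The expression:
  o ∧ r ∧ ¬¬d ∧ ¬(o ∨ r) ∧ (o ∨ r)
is never true.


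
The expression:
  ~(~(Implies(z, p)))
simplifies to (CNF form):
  p | ~z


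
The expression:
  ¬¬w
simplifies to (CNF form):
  w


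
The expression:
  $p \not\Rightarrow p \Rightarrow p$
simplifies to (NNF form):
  $\text{True}$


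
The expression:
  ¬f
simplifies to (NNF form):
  ¬f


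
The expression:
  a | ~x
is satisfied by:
  {a: True, x: False}
  {x: False, a: False}
  {x: True, a: True}


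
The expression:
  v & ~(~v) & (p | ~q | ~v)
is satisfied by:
  {p: True, v: True, q: False}
  {v: True, q: False, p: False}
  {q: True, p: True, v: True}


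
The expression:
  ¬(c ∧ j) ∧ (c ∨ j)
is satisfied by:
  {c: True, j: False}
  {j: True, c: False}


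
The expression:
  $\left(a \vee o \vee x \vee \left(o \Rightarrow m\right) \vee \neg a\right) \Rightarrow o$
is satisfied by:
  {o: True}


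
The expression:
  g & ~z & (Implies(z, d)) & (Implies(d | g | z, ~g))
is never true.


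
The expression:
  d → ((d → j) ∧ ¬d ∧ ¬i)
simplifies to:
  ¬d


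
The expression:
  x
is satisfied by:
  {x: True}


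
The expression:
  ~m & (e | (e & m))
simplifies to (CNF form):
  e & ~m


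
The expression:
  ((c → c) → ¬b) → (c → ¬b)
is always true.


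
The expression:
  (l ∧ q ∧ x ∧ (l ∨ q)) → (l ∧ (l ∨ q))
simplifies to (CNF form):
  True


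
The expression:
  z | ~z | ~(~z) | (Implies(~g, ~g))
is always true.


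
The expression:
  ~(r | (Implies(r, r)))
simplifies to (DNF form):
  False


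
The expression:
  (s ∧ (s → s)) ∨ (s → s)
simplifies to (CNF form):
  True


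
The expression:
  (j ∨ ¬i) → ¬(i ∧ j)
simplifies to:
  ¬i ∨ ¬j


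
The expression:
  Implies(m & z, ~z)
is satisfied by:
  {m: False, z: False}
  {z: True, m: False}
  {m: True, z: False}


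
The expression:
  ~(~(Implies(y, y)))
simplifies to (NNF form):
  True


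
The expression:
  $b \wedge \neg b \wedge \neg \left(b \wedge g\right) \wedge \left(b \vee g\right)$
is never true.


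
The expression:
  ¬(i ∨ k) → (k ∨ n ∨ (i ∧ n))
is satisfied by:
  {i: True, n: True, k: True}
  {i: True, n: True, k: False}
  {i: True, k: True, n: False}
  {i: True, k: False, n: False}
  {n: True, k: True, i: False}
  {n: True, k: False, i: False}
  {k: True, n: False, i: False}


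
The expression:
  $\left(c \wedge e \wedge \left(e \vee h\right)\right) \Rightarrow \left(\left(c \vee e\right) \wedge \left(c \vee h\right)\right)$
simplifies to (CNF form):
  $\text{True}$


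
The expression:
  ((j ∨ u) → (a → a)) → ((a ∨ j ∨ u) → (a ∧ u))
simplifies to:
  (a ∨ ¬j) ∧ (a ∨ ¬u) ∧ (u ∨ ¬a)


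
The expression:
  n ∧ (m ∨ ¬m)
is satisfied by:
  {n: True}


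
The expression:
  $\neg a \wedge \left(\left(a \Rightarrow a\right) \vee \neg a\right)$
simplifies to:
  $\neg a$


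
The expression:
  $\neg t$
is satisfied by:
  {t: False}


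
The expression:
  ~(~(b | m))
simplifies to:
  b | m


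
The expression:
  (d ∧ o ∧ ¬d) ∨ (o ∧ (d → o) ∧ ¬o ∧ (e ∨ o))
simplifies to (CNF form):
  False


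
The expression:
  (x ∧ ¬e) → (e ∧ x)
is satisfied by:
  {e: True, x: False}
  {x: False, e: False}
  {x: True, e: True}


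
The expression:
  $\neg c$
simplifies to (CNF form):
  $\neg c$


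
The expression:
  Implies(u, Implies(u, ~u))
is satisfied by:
  {u: False}


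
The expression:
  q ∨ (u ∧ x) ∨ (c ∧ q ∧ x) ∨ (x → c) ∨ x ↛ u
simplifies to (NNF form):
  True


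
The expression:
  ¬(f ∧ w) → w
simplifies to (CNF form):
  w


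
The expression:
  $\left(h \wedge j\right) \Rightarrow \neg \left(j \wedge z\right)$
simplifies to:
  $\neg h \vee \neg j \vee \neg z$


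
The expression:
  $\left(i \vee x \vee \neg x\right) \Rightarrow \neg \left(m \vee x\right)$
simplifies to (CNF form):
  $\neg m \wedge \neg x$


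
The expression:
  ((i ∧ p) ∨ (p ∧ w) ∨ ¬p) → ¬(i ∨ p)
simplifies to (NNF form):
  ¬i ∧ (¬p ∨ ¬w)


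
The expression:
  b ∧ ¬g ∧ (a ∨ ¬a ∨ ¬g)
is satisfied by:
  {b: True, g: False}


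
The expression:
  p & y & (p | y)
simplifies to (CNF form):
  p & y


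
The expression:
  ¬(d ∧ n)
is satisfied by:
  {d: False, n: False}
  {n: True, d: False}
  {d: True, n: False}


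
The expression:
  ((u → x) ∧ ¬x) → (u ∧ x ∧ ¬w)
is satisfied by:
  {x: True, u: True}
  {x: True, u: False}
  {u: True, x: False}


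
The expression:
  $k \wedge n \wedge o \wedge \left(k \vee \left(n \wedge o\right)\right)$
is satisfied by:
  {n: True, o: True, k: True}


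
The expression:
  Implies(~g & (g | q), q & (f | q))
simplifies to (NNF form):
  True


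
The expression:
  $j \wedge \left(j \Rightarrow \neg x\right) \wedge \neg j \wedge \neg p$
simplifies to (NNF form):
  $\text{False}$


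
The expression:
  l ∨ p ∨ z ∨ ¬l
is always true.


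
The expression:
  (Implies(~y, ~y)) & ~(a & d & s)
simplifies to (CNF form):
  ~a | ~d | ~s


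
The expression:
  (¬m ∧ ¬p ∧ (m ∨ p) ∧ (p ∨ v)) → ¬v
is always true.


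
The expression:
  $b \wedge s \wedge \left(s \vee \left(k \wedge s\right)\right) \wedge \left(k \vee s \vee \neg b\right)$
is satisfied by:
  {b: True, s: True}


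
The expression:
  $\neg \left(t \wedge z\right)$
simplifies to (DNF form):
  $\neg t \vee \neg z$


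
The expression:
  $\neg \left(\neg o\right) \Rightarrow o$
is always true.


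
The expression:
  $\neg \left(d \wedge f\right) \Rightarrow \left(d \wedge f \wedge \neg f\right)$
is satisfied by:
  {d: True, f: True}


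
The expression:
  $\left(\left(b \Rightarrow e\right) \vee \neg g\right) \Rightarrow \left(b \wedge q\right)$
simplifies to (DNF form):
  $\left(b \wedge q\right) \vee \left(b \wedge g \wedge q\right) \vee \left(b \wedge g \wedge \neg e\right) \vee \left(b \wedge q \wedge \neg e\right)$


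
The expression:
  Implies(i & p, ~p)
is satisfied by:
  {p: False, i: False}
  {i: True, p: False}
  {p: True, i: False}


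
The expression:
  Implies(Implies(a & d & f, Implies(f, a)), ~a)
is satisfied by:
  {a: False}


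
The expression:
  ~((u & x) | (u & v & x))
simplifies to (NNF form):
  ~u | ~x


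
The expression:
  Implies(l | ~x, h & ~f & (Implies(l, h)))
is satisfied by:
  {x: True, h: True, f: False, l: False}
  {x: True, f: False, l: False, h: False}
  {h: True, f: False, l: False, x: False}
  {x: True, h: True, l: True, f: False}
  {h: True, l: True, f: False, x: False}
  {h: True, x: True, f: True, l: False}
  {x: True, f: True, l: False, h: False}


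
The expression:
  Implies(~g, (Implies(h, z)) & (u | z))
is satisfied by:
  {z: True, g: True, u: True, h: False}
  {z: True, g: True, u: False, h: False}
  {z: True, g: True, h: True, u: True}
  {z: True, g: True, h: True, u: False}
  {z: True, u: True, h: False, g: False}
  {z: True, u: False, h: False, g: False}
  {z: True, h: True, u: True, g: False}
  {z: True, h: True, u: False, g: False}
  {g: True, u: True, h: False, z: False}
  {g: True, u: False, h: False, z: False}
  {g: True, h: True, u: True, z: False}
  {g: True, h: True, u: False, z: False}
  {u: True, g: False, h: False, z: False}


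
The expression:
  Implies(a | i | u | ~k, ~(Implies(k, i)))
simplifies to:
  k & ~i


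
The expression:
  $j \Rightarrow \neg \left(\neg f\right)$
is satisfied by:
  {f: True, j: False}
  {j: False, f: False}
  {j: True, f: True}


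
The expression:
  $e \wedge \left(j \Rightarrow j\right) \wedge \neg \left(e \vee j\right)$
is never true.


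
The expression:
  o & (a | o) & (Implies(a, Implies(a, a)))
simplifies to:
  o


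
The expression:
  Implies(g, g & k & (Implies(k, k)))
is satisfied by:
  {k: True, g: False}
  {g: False, k: False}
  {g: True, k: True}


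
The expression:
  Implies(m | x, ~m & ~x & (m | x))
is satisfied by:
  {x: False, m: False}


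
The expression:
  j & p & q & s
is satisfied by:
  {p: True, j: True, s: True, q: True}


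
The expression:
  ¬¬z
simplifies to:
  z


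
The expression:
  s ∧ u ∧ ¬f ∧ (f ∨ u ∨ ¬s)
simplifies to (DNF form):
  s ∧ u ∧ ¬f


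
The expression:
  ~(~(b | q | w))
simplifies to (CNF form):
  b | q | w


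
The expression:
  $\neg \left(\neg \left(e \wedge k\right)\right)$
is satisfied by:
  {e: True, k: True}


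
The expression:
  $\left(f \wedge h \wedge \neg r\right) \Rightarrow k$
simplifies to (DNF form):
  $k \vee r \vee \neg f \vee \neg h$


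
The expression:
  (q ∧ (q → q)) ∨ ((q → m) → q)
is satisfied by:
  {q: True}


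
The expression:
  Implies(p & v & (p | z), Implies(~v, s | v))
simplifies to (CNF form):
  True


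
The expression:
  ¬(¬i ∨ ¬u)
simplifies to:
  i ∧ u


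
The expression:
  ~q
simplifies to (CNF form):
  ~q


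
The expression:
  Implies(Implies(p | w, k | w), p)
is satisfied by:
  {p: True}


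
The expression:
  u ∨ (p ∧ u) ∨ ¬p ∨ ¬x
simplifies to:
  u ∨ ¬p ∨ ¬x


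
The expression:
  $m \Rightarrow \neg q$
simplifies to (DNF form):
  $\neg m \vee \neg q$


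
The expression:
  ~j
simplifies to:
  ~j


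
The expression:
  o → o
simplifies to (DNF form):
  True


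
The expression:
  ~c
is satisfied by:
  {c: False}


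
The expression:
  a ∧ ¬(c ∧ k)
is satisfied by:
  {a: True, k: False, c: False}
  {a: True, c: True, k: False}
  {a: True, k: True, c: False}


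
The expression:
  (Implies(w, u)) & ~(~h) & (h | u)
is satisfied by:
  {h: True, u: True, w: False}
  {h: True, w: False, u: False}
  {h: True, u: True, w: True}


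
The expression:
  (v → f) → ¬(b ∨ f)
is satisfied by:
  {v: True, f: False, b: False}
  {v: False, f: False, b: False}
  {b: True, v: True, f: False}


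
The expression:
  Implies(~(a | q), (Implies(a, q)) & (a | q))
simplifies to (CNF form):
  a | q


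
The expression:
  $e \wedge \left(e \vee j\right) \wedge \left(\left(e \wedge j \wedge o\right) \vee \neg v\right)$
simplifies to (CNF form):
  $e \wedge \left(j \vee \neg v\right) \wedge \left(o \vee \neg v\right)$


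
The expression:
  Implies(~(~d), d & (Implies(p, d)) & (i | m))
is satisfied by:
  {i: True, m: True, d: False}
  {i: True, m: False, d: False}
  {m: True, i: False, d: False}
  {i: False, m: False, d: False}
  {i: True, d: True, m: True}
  {i: True, d: True, m: False}
  {d: True, m: True, i: False}


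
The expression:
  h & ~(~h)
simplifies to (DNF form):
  h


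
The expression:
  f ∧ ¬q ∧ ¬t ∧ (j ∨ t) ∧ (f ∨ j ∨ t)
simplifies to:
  f ∧ j ∧ ¬q ∧ ¬t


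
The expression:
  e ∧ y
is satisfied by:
  {e: True, y: True}


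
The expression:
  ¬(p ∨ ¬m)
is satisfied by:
  {m: True, p: False}


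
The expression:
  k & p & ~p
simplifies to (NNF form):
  False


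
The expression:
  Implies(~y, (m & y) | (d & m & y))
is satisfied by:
  {y: True}


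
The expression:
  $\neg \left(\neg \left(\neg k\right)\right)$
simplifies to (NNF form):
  $\neg k$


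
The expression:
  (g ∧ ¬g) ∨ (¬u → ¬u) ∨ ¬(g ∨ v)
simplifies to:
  True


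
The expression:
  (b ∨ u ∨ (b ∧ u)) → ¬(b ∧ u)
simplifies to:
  ¬b ∨ ¬u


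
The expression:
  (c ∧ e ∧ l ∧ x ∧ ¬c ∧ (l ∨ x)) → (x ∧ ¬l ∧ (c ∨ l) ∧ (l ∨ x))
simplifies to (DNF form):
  True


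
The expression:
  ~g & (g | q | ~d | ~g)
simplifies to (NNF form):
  ~g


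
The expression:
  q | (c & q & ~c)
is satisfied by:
  {q: True}


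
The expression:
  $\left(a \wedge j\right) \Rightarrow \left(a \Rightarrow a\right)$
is always true.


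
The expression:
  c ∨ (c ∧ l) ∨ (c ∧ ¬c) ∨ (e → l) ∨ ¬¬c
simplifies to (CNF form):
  c ∨ l ∨ ¬e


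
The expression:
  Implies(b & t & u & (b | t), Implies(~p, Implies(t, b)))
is always true.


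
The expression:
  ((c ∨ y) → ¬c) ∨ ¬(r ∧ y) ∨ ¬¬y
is always true.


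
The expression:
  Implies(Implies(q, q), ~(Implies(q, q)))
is never true.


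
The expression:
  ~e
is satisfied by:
  {e: False}


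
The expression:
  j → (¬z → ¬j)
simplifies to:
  z ∨ ¬j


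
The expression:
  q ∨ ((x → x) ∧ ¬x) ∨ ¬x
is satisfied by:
  {q: True, x: False}
  {x: False, q: False}
  {x: True, q: True}


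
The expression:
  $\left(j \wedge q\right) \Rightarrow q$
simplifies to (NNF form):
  $\text{True}$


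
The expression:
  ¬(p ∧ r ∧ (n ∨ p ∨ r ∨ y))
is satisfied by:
  {p: False, r: False}
  {r: True, p: False}
  {p: True, r: False}


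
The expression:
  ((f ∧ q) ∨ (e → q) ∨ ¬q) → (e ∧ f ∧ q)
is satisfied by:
  {f: True, e: True, q: True}


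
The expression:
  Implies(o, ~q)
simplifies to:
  ~o | ~q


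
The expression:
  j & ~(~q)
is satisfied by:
  {j: True, q: True}


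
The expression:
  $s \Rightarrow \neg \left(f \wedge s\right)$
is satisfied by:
  {s: False, f: False}
  {f: True, s: False}
  {s: True, f: False}


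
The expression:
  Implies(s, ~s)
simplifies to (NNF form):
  ~s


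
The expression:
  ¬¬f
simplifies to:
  f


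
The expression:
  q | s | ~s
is always true.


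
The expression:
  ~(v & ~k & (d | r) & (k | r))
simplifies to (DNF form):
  k | ~r | ~v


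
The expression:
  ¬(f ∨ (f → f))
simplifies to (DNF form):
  False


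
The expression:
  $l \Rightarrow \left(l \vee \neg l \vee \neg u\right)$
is always true.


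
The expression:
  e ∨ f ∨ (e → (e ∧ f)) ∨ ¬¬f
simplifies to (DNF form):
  True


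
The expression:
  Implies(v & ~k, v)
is always true.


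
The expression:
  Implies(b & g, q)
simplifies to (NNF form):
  q | ~b | ~g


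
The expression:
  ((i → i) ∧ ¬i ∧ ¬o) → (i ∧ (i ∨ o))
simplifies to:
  i ∨ o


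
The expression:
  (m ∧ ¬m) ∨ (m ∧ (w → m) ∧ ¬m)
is never true.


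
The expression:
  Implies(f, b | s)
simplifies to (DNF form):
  b | s | ~f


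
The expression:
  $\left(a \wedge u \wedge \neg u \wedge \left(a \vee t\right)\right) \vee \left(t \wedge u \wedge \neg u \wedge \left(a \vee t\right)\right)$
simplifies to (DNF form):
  $\text{False}$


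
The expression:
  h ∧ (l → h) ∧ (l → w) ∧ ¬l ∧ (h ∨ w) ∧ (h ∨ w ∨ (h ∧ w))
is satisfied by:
  {h: True, l: False}


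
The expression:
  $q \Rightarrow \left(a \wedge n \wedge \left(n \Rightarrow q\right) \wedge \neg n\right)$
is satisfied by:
  {q: False}


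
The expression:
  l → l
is always true.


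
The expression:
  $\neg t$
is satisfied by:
  {t: False}


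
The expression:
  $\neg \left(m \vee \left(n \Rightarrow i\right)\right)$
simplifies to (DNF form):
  $n \wedge \neg i \wedge \neg m$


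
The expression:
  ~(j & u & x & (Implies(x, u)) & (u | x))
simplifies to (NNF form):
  ~j | ~u | ~x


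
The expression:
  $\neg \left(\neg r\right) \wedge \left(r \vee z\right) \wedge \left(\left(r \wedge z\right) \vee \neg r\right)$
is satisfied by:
  {r: True, z: True}


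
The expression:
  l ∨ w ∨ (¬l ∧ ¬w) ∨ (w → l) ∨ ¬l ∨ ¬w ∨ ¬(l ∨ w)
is always true.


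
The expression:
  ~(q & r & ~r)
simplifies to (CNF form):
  True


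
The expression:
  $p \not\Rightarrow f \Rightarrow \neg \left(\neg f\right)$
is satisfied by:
  {f: True, p: False}
  {p: False, f: False}
  {p: True, f: True}


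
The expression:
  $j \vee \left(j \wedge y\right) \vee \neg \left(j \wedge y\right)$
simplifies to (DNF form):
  $\text{True}$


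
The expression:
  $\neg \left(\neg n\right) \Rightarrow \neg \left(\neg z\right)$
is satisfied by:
  {z: True, n: False}
  {n: False, z: False}
  {n: True, z: True}


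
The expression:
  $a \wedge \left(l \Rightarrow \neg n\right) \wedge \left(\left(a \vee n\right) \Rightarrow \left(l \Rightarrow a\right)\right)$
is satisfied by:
  {a: True, l: False, n: False}
  {a: True, n: True, l: False}
  {a: True, l: True, n: False}


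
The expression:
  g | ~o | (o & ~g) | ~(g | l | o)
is always true.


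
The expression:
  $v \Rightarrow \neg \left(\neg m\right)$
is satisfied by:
  {m: True, v: False}
  {v: False, m: False}
  {v: True, m: True}


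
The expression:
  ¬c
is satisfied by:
  {c: False}


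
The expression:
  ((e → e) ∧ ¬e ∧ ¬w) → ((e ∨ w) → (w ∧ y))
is always true.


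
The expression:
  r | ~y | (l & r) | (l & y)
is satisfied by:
  {r: True, l: True, y: False}
  {r: True, l: False, y: False}
  {l: True, r: False, y: False}
  {r: False, l: False, y: False}
  {r: True, y: True, l: True}
  {r: True, y: True, l: False}
  {y: True, l: True, r: False}


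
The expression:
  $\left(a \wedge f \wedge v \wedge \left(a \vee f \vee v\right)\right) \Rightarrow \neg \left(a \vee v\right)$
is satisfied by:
  {v: False, a: False, f: False}
  {f: True, v: False, a: False}
  {a: True, v: False, f: False}
  {f: True, a: True, v: False}
  {v: True, f: False, a: False}
  {f: True, v: True, a: False}
  {a: True, v: True, f: False}


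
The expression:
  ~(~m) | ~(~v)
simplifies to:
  m | v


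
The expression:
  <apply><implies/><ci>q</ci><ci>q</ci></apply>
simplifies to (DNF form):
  <true/>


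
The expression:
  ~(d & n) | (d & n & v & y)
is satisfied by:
  {v: True, y: True, d: False, n: False}
  {v: True, y: False, d: False, n: False}
  {y: True, n: False, v: False, d: False}
  {n: False, y: False, v: False, d: False}
  {n: True, v: True, y: True, d: False}
  {n: True, v: True, y: False, d: False}
  {n: True, y: True, v: False, d: False}
  {n: True, y: False, v: False, d: False}
  {d: True, v: True, y: True, n: False}
  {d: True, v: True, y: False, n: False}
  {d: True, y: True, v: False, n: False}
  {d: True, y: False, v: False, n: False}
  {n: True, d: True, v: True, y: True}


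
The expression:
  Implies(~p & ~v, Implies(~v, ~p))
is always true.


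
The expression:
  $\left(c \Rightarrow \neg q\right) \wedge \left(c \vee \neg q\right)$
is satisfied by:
  {q: False}


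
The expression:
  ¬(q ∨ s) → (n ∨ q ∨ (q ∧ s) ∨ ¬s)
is always true.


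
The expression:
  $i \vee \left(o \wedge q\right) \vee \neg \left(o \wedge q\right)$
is always true.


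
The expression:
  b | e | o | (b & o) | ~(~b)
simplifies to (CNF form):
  b | e | o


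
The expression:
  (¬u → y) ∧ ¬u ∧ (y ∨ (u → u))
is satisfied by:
  {y: True, u: False}


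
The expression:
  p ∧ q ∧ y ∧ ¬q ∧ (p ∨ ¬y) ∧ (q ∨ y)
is never true.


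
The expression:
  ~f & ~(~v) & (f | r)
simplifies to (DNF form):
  r & v & ~f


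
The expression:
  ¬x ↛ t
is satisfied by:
  {t: True, x: False}
  {x: False, t: False}
  {x: True, t: True}


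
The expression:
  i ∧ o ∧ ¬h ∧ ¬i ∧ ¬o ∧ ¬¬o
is never true.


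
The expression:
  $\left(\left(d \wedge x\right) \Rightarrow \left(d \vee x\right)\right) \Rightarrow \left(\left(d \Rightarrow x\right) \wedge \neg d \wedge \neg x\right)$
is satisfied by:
  {x: False, d: False}


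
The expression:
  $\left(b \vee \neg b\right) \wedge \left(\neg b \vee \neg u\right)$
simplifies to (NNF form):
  $\neg b \vee \neg u$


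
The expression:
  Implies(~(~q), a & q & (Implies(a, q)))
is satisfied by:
  {a: True, q: False}
  {q: False, a: False}
  {q: True, a: True}


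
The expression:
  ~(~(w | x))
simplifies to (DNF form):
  w | x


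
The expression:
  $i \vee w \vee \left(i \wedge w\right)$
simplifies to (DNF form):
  $i \vee w$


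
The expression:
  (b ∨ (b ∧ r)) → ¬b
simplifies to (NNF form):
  ¬b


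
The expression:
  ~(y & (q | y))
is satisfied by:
  {y: False}


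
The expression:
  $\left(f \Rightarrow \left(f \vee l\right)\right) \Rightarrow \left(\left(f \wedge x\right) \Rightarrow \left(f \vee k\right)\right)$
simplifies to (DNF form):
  $\text{True}$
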